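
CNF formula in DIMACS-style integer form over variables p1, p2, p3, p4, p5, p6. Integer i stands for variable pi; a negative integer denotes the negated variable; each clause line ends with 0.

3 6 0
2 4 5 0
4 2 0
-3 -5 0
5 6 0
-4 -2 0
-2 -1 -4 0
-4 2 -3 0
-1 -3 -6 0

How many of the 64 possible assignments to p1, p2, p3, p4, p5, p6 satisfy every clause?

9

Case analysis on p2 and p4:
  p2=1, p4=1: a clause becomes empty — 0.
  p2=1, p4=0: 5 of the 16 assignments to (p1,p3,p5,p6) work.
  p2=0, p4=1: remaining (p1,p3,p5,p6) ∈ {(0,0,0,1); (0,0,1,1); (1,0,0,1); (1,0,1,1)} — 4.
  p2=0, p4=0: a clause becomes empty — 0.
Total: 0 + 5 + 4 + 0 = 9.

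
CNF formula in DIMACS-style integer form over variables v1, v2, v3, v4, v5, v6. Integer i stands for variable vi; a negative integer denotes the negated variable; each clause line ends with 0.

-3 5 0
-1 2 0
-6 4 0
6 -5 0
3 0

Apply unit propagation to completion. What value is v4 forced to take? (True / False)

True

Unit clause (v3) sets v3 = True.
In (!v3 || v5), !v3 is now false; v5 must hold, so v5 = True.
(!v5 || v6): since v5 = True, the clause reduces to (v6). v6 = True.
In (v4 || !v6), !v6 is now false; v4 must hold, so v4 = True.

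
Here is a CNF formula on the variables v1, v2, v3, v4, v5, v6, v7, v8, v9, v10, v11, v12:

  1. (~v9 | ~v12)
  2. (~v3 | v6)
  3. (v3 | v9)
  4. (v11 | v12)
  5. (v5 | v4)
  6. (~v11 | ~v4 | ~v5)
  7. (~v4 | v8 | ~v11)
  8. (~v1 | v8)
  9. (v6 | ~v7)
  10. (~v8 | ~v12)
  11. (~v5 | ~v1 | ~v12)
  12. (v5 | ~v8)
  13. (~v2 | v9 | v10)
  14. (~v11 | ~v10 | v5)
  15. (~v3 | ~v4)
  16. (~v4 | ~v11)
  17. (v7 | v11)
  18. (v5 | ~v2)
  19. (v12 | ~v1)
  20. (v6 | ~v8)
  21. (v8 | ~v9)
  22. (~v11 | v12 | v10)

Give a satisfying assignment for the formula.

v1 occurs only negated in the remaining clauses — set v1 = False.
v2 occurs only negated in the remaining clauses — set v2 = False.
Branch on v3: take v3 = True.
  then v6 is forced to True.
  then v4 is forced to False.
  then v5 is forced to True.
Set v7 = True and propagate.
The remaining clauses are satisfied by v8 = False, v9 = False, v10 = True, v11 = True, v12 = True.

v1 = 0, v2 = 0, v3 = 1, v4 = 0, v5 = 1, v6 = 1, v7 = 1, v8 = 0, v9 = 0, v10 = 1, v11 = 1, v12 = 1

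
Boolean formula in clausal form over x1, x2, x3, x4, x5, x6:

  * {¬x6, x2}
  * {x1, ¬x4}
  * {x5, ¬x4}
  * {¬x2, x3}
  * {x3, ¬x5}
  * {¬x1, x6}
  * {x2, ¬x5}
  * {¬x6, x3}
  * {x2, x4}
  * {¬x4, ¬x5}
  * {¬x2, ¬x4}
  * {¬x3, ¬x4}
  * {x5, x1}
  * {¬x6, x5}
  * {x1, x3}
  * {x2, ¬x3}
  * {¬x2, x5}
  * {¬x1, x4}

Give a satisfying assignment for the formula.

x1=False  x2=True  x3=True  x4=False  x5=True  x6=False

Set x1 = False and propagate.
  then x4 is forced to False.
  then x2 is forced to True.
  then x3 is forced to True.
  then x5 is forced to True.
x6 is now unconstrained; take x6 = False.
Check each clause:
  1. {x2, ¬x6} — x2 is true.
  2. {x1, ¬x4} — ¬x4 is true.
  3. {x5, ¬x4} — ¬x4 is true.
  4. {¬x2, x3} — x3 is true.
  5. {¬x5, x3} — x3 is true.
  6. {¬x1, x6} — ¬x1 is true.
  7. {¬x5, x2} — x2 is true.
  8. {¬x6, x3} — ¬x6 is true.
  9. {x4, x2} — x2 is true.
  10. {¬x4, ¬x5} — ¬x4 is true.
  11. {¬x2, ¬x4} — ¬x4 is true.
  12. {¬x4, ¬x3} — ¬x4 is true.
  13. {x5, x1} — x5 is true.
  14. {¬x6, x5} — ¬x6 is true.
  15. {x3, x1} — x3 is true.
  16. {x2, ¬x3} — x2 is true.
  17. {¬x2, x5} — x5 is true.
  18. {¬x1, x4} — ¬x1 is true.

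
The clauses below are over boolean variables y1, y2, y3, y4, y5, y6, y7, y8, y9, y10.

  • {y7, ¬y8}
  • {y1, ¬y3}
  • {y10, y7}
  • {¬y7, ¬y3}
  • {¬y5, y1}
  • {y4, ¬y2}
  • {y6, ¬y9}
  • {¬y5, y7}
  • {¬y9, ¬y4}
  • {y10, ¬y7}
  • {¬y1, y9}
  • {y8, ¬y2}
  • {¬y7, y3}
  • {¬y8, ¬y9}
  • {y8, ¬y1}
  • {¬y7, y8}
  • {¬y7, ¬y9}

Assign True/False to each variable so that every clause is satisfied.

y1=F, y2=F, y3=F, y4=F, y5=F, y6=F, y7=F, y8=F, y9=F, y10=T

Pure literal: y2 appears only negated; assign y2 = False.
Pure literal: y5 appears only negated; assign y5 = False.
Set y1 = False and propagate.
  then y3 is forced to False.
  then y7 is forced to False.
  then y8 is forced to False.
  then y10 is forced to True.
Try y4 = False.
For the remaining variables, y6 = False, y9 = False works.
Every clause has at least one true literal under this assignment.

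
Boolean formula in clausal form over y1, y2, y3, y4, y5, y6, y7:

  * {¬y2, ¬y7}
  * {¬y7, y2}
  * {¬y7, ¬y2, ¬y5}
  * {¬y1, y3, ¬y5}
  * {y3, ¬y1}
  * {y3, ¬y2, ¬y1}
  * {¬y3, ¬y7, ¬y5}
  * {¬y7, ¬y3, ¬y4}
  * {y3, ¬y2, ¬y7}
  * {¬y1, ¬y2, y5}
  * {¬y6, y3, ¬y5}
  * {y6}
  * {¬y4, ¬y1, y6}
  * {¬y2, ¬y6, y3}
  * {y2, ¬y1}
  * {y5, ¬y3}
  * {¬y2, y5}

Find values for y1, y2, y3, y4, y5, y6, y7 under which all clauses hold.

y1=0, y2=0, y3=1, y4=0, y5=1, y6=1, y7=0

The clause (y6) is unit: y6 must be True.
Pure literal: y1 appears only negated; assign y1 = False.
y4 occurs only negated in the remaining clauses — set y4 = False.
Branch on y2: take y2 = False.
  then y7 is forced to False.
Try y3 = True.
  then y5 is forced to True.
Every clause has at least one true literal under this assignment.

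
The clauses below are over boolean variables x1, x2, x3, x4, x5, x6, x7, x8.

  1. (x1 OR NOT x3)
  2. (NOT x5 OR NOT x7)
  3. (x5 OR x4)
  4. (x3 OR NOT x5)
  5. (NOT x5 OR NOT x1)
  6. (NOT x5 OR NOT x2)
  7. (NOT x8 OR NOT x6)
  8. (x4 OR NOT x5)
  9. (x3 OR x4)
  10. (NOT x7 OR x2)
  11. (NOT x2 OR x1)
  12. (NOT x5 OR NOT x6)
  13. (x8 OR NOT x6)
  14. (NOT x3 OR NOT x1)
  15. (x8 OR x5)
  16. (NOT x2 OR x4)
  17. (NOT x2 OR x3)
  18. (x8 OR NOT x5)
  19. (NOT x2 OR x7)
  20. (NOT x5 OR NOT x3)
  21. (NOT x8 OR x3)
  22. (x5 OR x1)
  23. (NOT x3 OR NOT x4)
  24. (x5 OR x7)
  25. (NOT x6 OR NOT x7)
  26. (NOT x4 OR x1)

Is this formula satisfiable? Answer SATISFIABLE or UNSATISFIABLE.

UNSATISFIABLE

x5 = True:
  propagation gives x7=False, x3=True; an empty clause results — contradiction.
x5 = False:
  propagation gives x4=True, x8=True, x6=False, x3=True; an empty clause results — contradiction.
Every branch closes, so no satisfying assignment exists.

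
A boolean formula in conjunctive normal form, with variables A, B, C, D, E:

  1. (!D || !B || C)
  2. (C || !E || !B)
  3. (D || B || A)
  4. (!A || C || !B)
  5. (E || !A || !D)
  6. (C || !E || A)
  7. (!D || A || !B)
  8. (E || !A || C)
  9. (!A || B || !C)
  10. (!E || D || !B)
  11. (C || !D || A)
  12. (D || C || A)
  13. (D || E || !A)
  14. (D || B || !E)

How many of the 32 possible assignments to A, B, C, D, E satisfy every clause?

The models are:
  A=F B=F C=T D=T E=F
  A=F B=F C=T D=T E=T
  A=F B=T C=T D=F E=F
  A=T B=F C=F D=T E=T
  A=T B=T C=T D=T E=T
That's 5 in total.

5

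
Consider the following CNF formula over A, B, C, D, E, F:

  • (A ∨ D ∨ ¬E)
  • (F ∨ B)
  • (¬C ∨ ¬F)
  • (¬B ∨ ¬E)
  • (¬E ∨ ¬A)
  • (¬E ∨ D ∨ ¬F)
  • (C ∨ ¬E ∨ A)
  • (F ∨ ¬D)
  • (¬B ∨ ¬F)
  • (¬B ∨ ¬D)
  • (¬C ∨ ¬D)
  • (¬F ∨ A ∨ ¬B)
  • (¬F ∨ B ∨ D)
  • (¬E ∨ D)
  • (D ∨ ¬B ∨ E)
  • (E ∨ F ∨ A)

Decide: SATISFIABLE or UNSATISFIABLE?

SATISFIABLE

Try A = True.
  then E is forced to False.
Branch on B: take B = False.
  then F is forced to True.
  then C is forced to False.
  then D is forced to True.
Every clause has at least one true literal under this assignment.
So A=True  B=False  C=False  D=True  E=False  F=True is a satisfying assignment.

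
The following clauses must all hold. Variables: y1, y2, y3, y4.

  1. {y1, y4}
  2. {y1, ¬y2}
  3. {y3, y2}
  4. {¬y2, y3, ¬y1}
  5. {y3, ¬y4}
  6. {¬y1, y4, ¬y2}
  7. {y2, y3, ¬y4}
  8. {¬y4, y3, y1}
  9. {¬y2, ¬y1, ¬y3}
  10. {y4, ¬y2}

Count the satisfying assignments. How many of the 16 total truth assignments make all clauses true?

3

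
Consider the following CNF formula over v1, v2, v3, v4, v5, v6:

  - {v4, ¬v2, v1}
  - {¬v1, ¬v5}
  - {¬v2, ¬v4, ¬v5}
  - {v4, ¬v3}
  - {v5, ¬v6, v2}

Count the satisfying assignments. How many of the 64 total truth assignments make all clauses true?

22

Case analysis on v2 and v4:
  v2=1, v4=1: forces v5=0; v1, v3, v6 free → 2^3 = 8.
  v2=1, v4=0: remaining (v1,v3,v5,v6) ∈ {(1,0,0,0); (1,0,0,1)} — 2.
  v2=0, v4=1: v3 free; 4 ways for (v1,v5,v6) × 2^1 = 8.
  v2=0, v4=0: remaining (v1,v3,v5,v6) ∈ {(0,0,0,0); (0,0,1,0); (0,0,1,1); (1,0,0,0)} — 4.
Total: 8 + 2 + 8 + 4 = 22.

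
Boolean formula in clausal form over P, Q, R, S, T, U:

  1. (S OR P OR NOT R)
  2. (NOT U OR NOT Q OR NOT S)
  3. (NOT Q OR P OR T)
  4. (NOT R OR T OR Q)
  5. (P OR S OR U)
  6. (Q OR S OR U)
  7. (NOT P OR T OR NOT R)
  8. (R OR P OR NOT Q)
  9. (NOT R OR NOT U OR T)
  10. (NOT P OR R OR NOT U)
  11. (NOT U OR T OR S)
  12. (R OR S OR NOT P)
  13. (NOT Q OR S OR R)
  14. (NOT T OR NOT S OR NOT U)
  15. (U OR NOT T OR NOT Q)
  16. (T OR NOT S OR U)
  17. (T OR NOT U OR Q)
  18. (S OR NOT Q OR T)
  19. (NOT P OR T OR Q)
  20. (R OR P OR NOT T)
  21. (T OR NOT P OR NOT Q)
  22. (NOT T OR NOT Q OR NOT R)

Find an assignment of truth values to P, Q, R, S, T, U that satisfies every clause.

P = True, Q = False, R = True, S = False, T = True, U = True

Set P = True and propagate.
Try Q = False.
  then T is forced to True.
The remaining clauses are satisfied by R = True, S = False, U = True.
Every clause has at least one true literal under this assignment.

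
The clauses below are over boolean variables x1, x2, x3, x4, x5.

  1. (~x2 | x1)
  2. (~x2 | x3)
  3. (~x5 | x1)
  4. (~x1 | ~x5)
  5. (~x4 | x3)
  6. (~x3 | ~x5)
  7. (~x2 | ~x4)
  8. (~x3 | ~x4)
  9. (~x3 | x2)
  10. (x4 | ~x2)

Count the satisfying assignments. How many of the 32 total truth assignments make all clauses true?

2

Satisfying assignments:
  x1=F x2=F x3=F x4=F x5=F
  x1=T x2=F x3=F x4=F x5=F
That's 2 in total.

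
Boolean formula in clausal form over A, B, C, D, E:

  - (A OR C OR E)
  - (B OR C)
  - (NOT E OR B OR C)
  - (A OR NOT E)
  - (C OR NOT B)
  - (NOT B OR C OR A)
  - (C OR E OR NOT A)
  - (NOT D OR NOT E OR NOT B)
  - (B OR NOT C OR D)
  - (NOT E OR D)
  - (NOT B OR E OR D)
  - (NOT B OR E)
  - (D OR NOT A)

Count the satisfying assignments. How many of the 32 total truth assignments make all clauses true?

The models are:
  A=F B=F C=T D=T E=F
  A=T B=F C=T D=T E=F
  A=T B=F C=T D=T E=T
That's 3 in total.

3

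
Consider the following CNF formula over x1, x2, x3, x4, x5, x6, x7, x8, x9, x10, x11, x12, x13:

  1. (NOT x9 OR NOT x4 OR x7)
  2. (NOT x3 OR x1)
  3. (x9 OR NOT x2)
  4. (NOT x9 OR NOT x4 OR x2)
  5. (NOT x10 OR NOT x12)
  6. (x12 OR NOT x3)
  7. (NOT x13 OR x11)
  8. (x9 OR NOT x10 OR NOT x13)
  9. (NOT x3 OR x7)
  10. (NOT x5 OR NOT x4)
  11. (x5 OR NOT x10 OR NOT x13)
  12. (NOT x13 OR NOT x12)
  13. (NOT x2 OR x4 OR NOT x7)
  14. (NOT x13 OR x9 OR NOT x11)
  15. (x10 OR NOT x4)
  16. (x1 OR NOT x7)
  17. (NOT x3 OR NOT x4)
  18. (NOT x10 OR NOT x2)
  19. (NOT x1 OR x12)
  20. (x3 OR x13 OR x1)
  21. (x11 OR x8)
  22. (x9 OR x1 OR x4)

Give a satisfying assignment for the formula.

x1=F  x2=T  x3=F  x4=F  x5=T  x6=F  x7=F  x8=T  x9=T  x10=F  x11=T  x12=F  x13=T

x8 occurs only positively in the remaining clauses — set x8 = True.
Set x1 = False and propagate.
  then x3 is forced to False.
  then x7 is forced to False.
  then x13 is forced to True.
  then x11 is forced to True.
  then x12 is forced to False.
  then x9 is forced to True.
  then x4 is forced to False.
For the remaining variables, x2 = True, x5 = True, x6 = False, x10 = False works.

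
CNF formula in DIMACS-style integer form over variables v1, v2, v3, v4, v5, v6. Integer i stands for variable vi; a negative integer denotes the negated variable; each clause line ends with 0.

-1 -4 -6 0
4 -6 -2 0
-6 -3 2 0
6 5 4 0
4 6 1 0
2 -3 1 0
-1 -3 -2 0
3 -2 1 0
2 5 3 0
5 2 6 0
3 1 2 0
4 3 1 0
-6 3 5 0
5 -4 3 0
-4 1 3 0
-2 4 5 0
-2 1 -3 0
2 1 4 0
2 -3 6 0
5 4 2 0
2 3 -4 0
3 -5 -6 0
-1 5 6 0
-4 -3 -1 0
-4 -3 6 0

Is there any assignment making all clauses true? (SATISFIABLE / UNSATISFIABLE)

Set v1 = True and propagate.
For the remaining variables, v2 = False, v3 = False, v4 = False, v5 = True, v6 = False works.
Every clause has at least one true literal under this assignment.
So v1 = T  v2 = F  v3 = F  v4 = F  v5 = T  v6 = F is a satisfying assignment.

SATISFIABLE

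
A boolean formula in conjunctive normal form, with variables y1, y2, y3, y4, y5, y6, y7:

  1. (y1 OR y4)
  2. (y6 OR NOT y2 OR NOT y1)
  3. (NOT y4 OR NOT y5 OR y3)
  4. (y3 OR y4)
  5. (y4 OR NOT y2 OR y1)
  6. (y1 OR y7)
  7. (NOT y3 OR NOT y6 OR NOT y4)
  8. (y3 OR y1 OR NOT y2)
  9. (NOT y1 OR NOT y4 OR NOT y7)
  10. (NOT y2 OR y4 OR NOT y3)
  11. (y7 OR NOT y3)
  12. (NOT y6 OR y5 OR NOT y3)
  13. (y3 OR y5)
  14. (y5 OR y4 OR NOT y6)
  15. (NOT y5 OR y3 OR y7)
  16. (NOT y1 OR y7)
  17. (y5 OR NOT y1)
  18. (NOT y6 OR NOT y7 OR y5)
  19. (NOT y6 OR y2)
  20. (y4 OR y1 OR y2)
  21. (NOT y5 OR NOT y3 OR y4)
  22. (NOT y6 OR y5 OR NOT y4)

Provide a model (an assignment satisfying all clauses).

y1=0, y2=0, y3=1, y4=1, y5=1, y6=0, y7=1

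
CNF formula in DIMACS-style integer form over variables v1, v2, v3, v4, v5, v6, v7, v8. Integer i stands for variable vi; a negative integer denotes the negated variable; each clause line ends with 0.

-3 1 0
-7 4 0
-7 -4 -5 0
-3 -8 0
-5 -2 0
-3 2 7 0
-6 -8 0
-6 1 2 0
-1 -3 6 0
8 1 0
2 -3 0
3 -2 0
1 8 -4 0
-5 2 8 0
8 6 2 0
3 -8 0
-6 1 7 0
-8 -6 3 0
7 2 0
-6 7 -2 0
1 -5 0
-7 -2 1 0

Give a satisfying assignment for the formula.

v1 = True, v2 = True, v3 = True, v4 = True, v5 = False, v6 = True, v7 = True, v8 = False

Pure literal: v5 appears only negated; assign v5 = False.
Set v1 = True and propagate.
Try v2 = True.
  then v3 is forced to True.
  then v8 is forced to False.
  then v6 is forced to True.
  then v7 is forced to True.
  then v4 is forced to True.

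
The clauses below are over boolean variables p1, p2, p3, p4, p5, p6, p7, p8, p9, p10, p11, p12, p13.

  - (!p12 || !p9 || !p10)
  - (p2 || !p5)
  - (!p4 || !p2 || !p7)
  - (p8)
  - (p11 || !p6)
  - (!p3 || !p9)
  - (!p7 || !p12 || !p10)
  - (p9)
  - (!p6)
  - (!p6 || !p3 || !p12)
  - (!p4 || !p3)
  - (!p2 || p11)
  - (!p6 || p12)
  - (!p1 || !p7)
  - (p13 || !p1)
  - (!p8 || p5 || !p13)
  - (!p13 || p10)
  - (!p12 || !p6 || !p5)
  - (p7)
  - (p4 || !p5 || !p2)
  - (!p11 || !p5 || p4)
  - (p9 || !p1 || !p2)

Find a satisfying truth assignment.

The clause (p8) is unit: p8 must be True.
The clause (p9) is unit: p9 must be True.
The clause (!p3) is unit: p3 must be False.
Unit propagation: (!p6) forces p6 = False.
The clause (p7) is unit: p7 must be True.
(!p1) is a unit clause, so p1 = False.
Pure literal: p13 appears only negated; assign p13 = False.
Set p2 = False and propagate.
  then p5 is forced to False.
The remaining clauses are satisfied by p4 = False, p10 = False, p11 = True, p12 = True.
Every clause has at least one true literal under this assignment.

p1=False, p2=False, p3=False, p4=False, p5=False, p6=False, p7=True, p8=True, p9=True, p10=False, p11=True, p12=True, p13=False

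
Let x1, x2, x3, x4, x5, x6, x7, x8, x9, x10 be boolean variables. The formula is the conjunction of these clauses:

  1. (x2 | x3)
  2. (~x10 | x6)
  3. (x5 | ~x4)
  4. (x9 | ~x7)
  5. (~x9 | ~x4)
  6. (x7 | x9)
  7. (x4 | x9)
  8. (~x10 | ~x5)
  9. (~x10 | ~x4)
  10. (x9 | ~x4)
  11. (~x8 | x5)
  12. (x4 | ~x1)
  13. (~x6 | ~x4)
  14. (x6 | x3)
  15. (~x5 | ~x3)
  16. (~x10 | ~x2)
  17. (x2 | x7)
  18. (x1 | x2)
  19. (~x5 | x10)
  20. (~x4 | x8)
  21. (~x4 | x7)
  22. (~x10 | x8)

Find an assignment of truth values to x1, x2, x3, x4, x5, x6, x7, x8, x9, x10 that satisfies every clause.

x1=False, x2=True, x3=False, x4=False, x5=False, x6=True, x7=False, x8=False, x9=True, x10=False

Try x1 = False.
  then x2 is forced to True.
  then x10 is forced to False.
  then x5 is forced to False.
  then x4 is forced to False.
  then x9 is forced to True.
  then x8 is forced to False.
Set x3 = False and propagate.
  then x6 is forced to True.
x7 is now unconstrained; take x7 = False.
Every clause has at least one true literal under this assignment.
Check each clause:
  1. (x3 | x2) — x2 is true.
  2. (~x10 | x6) — ~x10 is true.
  3. (~x4 | x5) — ~x4 is true.
  4. (x9 | ~x7) — x9 is true.
  5. (~x4 | ~x9) — ~x4 is true.
  6. (x7 | x9) — x9 is true.
  7. (x4 | x9) — x9 is true.
  8. (~x5 | ~x10) — ~x5 is true.
  9. (~x4 | ~x10) — ~x4 is true.
  10. (x9 | ~x4) — x9 is true.
  11. (x5 | ~x8) — ~x8 is true.
  12. (x4 | ~x1) — ~x1 is true.
  13. (~x6 | ~x4) — ~x4 is true.
  14. (x3 | x6) — x6 is true.
  15. (~x5 | ~x3) — ~x5 is true.
  16. (~x10 | ~x2) — ~x10 is true.
  17. (x2 | x7) — x2 is true.
  18. (x2 | x1) — x2 is true.
  19. (x10 | ~x5) — ~x5 is true.
  20. (x8 | ~x4) — ~x4 is true.
  21. (x7 | ~x4) — ~x4 is true.
  22. (x8 | ~x10) — ~x10 is true.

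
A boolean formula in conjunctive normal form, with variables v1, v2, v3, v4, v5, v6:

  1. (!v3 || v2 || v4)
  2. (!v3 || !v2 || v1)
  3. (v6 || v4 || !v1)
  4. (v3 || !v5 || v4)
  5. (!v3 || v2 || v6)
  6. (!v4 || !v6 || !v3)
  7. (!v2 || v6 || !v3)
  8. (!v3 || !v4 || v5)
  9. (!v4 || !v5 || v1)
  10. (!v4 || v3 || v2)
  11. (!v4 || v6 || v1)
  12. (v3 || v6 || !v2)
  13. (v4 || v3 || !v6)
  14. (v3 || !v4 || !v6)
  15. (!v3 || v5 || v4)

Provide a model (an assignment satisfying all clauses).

Try v1 = False.
Set v2 = False and propagate.
For the remaining variables, v3 = False, v4 = False, v5 = False, v6 = False works.
Every clause has at least one true literal under this assignment.

v1=F, v2=F, v3=F, v4=F, v5=F, v6=F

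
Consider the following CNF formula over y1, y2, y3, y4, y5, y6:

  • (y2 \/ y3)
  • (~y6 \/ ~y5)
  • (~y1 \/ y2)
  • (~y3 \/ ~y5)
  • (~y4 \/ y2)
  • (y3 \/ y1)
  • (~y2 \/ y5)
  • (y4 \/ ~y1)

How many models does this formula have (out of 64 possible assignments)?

Satisfying assignments:
  y1=0 y2=0 y3=1 y4=0 y5=0 y6=0
  y1=0 y2=0 y3=1 y4=0 y5=0 y6=1
  y1=1 y2=1 y3=0 y4=1 y5=1 y6=0
That's 3 in total.

3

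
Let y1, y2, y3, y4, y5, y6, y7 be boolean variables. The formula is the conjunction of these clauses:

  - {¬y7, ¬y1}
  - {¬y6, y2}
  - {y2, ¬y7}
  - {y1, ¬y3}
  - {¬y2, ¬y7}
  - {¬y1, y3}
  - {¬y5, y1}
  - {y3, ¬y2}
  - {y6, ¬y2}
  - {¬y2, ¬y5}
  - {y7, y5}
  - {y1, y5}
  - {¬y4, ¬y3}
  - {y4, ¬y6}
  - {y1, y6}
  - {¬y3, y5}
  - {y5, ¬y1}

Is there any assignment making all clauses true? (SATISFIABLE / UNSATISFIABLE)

SATISFIABLE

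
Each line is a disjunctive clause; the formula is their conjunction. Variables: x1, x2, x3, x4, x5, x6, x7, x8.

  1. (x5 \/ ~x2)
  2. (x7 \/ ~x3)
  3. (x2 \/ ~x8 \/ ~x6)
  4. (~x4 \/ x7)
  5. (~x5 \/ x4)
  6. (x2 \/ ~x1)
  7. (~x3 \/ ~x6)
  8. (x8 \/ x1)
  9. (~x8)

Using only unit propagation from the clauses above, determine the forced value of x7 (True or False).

Unit clause (~x8) sets x8 = False.
In (x8 \/ x1), x8 is now false; x1 must hold, so x1 = True.
(~x1 \/ x2) with x1 = True leaves only x2, so x2 = True.
In (~x2 \/ x5), ~x2 is now false; x5 must hold, so x5 = True.
(x4 \/ ~x5) with x5 = True leaves only x4, so x4 = True.
(x7 \/ ~x4) with x4 = True leaves only x7, so x7 = True.

True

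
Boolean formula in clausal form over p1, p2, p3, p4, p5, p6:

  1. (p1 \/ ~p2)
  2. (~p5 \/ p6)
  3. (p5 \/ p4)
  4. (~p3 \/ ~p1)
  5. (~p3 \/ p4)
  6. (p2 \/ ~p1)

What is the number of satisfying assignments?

Case analysis on p1 and p2:
  p1=1, p2=1: remaining (p3,p4,p5,p6) ∈ {(0,0,1,1); (0,1,0,0); (0,1,0,1); (0,1,1,1)} — 4.
  p1=1, p2=0: a clause becomes empty — 0.
  p1=0, p2=1: a clause becomes empty — 0.
  p1=0, p2=0: 7 of the 16 assignments to (p3,p4,p5,p6) work.
Total: 4 + 0 + 0 + 7 = 11.

11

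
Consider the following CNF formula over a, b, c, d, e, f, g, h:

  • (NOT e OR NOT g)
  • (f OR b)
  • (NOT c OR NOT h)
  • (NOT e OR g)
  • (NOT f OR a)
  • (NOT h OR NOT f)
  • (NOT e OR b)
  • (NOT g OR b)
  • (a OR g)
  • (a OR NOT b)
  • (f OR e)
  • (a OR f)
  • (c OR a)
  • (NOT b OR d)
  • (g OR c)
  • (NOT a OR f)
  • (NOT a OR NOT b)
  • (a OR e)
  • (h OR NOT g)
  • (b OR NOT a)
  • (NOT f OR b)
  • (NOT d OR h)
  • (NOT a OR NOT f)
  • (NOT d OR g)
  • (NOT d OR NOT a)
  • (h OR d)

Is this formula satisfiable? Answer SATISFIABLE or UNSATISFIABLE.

UNSATISFIABLE

a = True:
  propagation gives f=True; an empty clause results — contradiction.
a = False:
  propagation gives f=False; an empty clause results — contradiction.
Every branch closes, so no satisfying assignment exists.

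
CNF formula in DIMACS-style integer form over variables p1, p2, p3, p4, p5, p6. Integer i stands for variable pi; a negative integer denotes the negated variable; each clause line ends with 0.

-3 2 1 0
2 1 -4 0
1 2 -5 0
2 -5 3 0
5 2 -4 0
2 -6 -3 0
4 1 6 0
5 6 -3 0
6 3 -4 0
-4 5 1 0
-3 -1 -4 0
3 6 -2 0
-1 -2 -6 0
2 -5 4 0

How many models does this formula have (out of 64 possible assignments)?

Case analysis on p2 and p1:
  p2=1, p1=1: remaining (p3,p4,p5,p6) ∈ {(1,0,1,0)} — 1.
  p2=1, p1=0: 7 of the 16 assignments to (p3,p4,p5,p6) work.
  p2=0, p1=1: remaining (p3,p4,p5,p6) ∈ {(0,0,0,0); (0,0,0,1)} — 2.
  p2=0, p1=0: remaining (p3,p4,p5,p6) ∈ {(0,0,0,1)} — 1.
Total: 1 + 7 + 2 + 1 = 11.

11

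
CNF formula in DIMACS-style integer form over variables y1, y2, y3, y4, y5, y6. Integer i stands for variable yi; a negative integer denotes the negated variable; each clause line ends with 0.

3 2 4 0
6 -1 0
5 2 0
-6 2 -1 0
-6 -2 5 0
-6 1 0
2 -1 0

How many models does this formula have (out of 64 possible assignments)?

15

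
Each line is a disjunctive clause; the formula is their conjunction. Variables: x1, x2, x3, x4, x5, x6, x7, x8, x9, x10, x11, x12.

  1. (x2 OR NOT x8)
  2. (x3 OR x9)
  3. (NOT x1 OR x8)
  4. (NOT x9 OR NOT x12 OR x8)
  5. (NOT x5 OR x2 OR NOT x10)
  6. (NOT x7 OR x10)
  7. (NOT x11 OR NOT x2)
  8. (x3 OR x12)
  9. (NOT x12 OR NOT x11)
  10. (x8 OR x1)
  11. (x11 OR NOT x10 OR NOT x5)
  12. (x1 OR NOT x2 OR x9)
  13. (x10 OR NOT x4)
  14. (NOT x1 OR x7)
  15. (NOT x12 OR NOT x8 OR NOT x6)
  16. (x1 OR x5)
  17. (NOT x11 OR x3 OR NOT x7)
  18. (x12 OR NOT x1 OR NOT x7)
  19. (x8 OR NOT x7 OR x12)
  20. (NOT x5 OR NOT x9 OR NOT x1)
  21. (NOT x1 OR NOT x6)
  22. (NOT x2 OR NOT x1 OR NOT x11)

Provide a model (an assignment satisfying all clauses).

x1=1  x2=1  x3=1  x4=0  x5=0  x6=0  x7=1  x8=1  x9=0  x10=1  x11=0  x12=1

x3 occurs only positively in the remaining clauses — set x3 = True.
x4 occurs only negated in the remaining clauses — set x4 = False.
Try x1 = True.
  then x8 is forced to True.
  then x2 is forced to True.
  then x11 is forced to False.
  then x7 is forced to True.
  then x10 is forced to True.
  then x5 is forced to False.
  then x12 is forced to True.
  then x6 is forced to False.
x9 is now unconstrained; take x9 = False.
Check each clause:
  1. (x2 OR NOT x8) — x2 is true.
  2. (x9 OR x3) — x3 is true.
  3. (x8 OR NOT x1) — x8 is true.
  4. (x8 OR NOT x12 OR NOT x9) — x8 is true.
  5. (NOT x10 OR x2 OR NOT x5) — x2 is true.
  6. (x10 OR NOT x7) — x10 is true.
  7. (NOT x2 OR NOT x11) — NOT x11 is true.
  8. (x3 OR x12) — x3 is true.
  9. (NOT x12 OR NOT x11) — NOT x11 is true.
  10. (x1 OR x8) — x8 is true.
  11. (NOT x10 OR NOT x5 OR x11) — NOT x5 is true.
  12. (x1 OR NOT x2 OR x9) — x1 is true.
  13. (x10 OR NOT x4) — x10 is true.
  14. (NOT x1 OR x7) — x7 is true.
  15. (NOT x6 OR NOT x8 OR NOT x12) — NOT x6 is true.
  16. (x5 OR x1) — x1 is true.
  17. (NOT x11 OR x3 OR NOT x7) — x3 is true.
  18. (NOT x7 OR x12 OR NOT x1) — x12 is true.
  19. (x8 OR x12 OR NOT x7) — x8 is true.
  20. (NOT x5 OR NOT x1 OR NOT x9) — NOT x5 is true.
  21. (NOT x1 OR NOT x6) — NOT x6 is true.
  22. (NOT x11 OR NOT x2 OR NOT x1) — NOT x11 is true.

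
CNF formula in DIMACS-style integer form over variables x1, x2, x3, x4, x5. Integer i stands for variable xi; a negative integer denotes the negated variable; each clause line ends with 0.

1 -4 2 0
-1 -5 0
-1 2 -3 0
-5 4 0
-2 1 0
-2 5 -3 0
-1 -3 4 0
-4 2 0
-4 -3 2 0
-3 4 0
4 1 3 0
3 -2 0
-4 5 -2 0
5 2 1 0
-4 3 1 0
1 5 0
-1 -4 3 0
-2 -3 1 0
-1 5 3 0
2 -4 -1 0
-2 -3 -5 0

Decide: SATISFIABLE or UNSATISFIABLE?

UNSATISFIABLE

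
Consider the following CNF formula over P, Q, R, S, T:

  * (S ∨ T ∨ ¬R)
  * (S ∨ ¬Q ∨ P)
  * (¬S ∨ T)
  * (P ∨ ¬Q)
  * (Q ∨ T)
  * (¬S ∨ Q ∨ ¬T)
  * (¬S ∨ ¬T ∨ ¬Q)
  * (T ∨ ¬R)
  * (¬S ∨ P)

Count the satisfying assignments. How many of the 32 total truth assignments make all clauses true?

7

Case analysis on S and T:
  S=T, T=T: a clause becomes empty — 0.
  S=T, T=F: a clause becomes empty — 0.
  S=F, T=T: R free; 3 ways for (P,Q) × 2^1 = 6.
  S=F, T=F: remaining (P,Q,R) ∈ {(T,T,F)} — 1.
Total: 0 + 0 + 6 + 1 = 7.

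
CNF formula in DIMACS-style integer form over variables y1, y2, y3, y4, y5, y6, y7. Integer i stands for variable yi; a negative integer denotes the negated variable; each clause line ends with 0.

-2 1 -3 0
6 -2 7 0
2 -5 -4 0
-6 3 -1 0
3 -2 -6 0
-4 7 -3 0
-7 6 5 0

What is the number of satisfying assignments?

Split on y2, then y3.
  y2=1, y3=1: 8 of the 32 assignments to (y1,y4,y5,y6,y7) work.
  y2=1, y3=0: remaining (y1,y4,y5,y6,y7) ∈ {(0,0,1,0,1); (0,1,1,0,1); (1,0,1,0,1); (1,1,1,0,1)} — 4.
  y2=0, y3=1: y1 free; 8 ways for (y4,y5,y6,y7) × 2^1 = 16.
  y2=0, y3=0: 14 of the 32 assignments to (y1,y4,y5,y6,y7) work.
Total: 8 + 4 + 16 + 14 = 42.

42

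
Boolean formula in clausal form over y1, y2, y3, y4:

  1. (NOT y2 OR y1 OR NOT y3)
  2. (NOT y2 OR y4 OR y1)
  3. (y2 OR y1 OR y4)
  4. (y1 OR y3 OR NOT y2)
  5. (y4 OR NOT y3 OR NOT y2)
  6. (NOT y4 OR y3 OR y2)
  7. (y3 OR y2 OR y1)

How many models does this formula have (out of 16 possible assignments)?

7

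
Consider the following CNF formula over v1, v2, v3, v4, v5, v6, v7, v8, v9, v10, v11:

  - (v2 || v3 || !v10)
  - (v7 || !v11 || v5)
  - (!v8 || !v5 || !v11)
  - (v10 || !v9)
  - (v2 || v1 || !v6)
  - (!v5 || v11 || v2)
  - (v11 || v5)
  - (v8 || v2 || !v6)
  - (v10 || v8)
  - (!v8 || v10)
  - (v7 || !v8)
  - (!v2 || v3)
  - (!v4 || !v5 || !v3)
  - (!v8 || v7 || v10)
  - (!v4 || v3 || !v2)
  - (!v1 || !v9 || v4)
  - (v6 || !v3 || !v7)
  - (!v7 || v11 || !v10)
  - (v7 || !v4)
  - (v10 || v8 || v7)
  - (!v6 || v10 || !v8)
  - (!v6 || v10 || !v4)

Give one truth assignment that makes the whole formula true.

Try v1 = False.
Set v2 = True and propagate.
  then v3 is forced to True.
Set v4 = False and propagate.
For the remaining variables, v5 = False, v6 = True, v7 = True, v8 = False, v9 = True, v10 = True, v11 = True works.
Every clause has at least one true literal under this assignment.
Check each clause:
  1. (!v10 || v3 || v2) — v2 is true.
  2. (v7 || v5 || !v11) — v7 is true.
  3. (!v8 || !v5 || !v11) — !v8 is true.
  4. (v10 || !v9) — v10 is true.
  5. (v2 || v1 || !v6) — v2 is true.
  6. (!v5 || v11 || v2) — v2 is true.
  7. (v11 || v5) — v11 is true.
  8. (v8 || v2 || !v6) — v2 is true.
  9. (v8 || v10) — v10 is true.
  10. (!v8 || v10) — !v8 is true.
  11. (v7 || !v8) — !v8 is true.
  12. (v3 || !v2) — v3 is true.
  13. (!v4 || !v5 || !v3) — !v5 is true.
  14. (!v8 || v10 || v7) — !v8 is true.
  15. (!v4 || !v2 || v3) — v3 is true.
  16. (v4 || !v9 || !v1) — !v1 is true.
  17. (v6 || !v7 || !v3) — v6 is true.
  18. (v11 || !v7 || !v10) — v11 is true.
  19. (!v4 || v7) — !v4 is true.
  20. (v8 || v10 || v7) — v10 is true.
  21. (v10 || !v6 || !v8) — !v8 is true.
  22. (!v6 || v10 || !v4) — v10 is true.

v1=F  v2=T  v3=T  v4=F  v5=F  v6=T  v7=T  v8=F  v9=T  v10=T  v11=T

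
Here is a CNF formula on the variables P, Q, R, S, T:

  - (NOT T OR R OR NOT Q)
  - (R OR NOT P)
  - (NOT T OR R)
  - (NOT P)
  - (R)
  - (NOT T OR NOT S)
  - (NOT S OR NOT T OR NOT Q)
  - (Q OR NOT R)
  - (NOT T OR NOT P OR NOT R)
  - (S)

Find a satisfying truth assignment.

(NOT P) is a unit clause, so P = False.
(R) is a unit clause, so R = True.
(Q) is a unit clause, so Q = True.
The clause (S) is unit: S must be True.
(NOT T) is a unit clause, so T = False.
Check each clause:
  1. (R OR NOT Q OR NOT T) — R is true.
  2. (R OR NOT P) — R is true.
  3. (R OR NOT T) — R is true.
  4. (NOT P) — NOT P is true.
  5. (R) — R is true.
  6. (NOT S OR NOT T) — NOT T is true.
  7. (NOT T OR NOT S OR NOT Q) — NOT T is true.
  8. (Q OR NOT R) — Q is true.
  9. (NOT R OR NOT T OR NOT P) — NOT T is true.
  10. (S) — S is true.

P = F  Q = T  R = T  S = T  T = F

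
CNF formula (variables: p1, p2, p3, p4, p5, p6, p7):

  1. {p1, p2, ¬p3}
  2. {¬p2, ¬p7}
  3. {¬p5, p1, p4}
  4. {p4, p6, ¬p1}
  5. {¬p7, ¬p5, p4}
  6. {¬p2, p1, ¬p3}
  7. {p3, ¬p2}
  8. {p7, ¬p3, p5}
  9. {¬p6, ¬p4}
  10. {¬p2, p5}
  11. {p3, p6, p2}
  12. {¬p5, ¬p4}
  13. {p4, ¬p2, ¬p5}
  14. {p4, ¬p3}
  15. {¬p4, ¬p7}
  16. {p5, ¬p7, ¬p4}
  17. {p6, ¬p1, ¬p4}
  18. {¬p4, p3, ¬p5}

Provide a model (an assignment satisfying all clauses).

Set p1 = False and propagate.
Try p2 = False.
  then p3 is forced to False.
  then p6 is forced to True.
  then p4 is forced to False.
  then p5 is forced to False.
p7 is now unconstrained; take p7 = False.
Every clause has at least one true literal under this assignment.

p1 = F, p2 = F, p3 = F, p4 = F, p5 = F, p6 = T, p7 = F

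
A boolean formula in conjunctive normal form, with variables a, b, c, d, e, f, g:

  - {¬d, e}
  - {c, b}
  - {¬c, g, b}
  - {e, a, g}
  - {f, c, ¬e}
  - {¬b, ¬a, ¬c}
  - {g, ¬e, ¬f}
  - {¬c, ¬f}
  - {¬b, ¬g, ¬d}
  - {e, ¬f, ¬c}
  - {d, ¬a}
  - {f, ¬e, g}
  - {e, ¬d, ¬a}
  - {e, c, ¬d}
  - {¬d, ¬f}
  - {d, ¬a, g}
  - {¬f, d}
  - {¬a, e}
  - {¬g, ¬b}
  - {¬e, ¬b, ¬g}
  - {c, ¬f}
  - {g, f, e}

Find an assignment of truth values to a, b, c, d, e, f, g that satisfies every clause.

a=False, b=False, c=True, d=False, e=False, f=False, g=True

Try a = False.
The remaining clauses are satisfied by b = False, c = True, d = False, e = False, f = False, g = True.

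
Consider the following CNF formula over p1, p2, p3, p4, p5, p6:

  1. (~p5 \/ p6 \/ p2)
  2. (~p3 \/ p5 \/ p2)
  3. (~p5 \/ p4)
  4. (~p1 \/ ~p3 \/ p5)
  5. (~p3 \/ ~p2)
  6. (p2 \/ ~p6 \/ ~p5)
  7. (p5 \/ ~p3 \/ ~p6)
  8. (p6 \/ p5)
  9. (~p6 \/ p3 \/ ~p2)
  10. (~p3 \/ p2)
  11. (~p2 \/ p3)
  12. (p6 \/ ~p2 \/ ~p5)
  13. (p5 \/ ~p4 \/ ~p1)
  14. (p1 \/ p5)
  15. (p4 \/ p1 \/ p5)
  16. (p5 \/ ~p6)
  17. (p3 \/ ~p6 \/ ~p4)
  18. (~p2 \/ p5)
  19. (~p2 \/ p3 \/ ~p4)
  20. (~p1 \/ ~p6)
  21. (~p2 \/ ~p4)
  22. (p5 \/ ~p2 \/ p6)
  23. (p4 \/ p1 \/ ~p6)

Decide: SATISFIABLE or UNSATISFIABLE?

UNSATISFIABLE

p5 = True:
  propagation gives p4=True, p2=False, p6=True; an empty clause results — contradiction.
p5 = False:
  propagation gives p6=True; an empty clause results — contradiction.
Every branch closes, so no satisfying assignment exists.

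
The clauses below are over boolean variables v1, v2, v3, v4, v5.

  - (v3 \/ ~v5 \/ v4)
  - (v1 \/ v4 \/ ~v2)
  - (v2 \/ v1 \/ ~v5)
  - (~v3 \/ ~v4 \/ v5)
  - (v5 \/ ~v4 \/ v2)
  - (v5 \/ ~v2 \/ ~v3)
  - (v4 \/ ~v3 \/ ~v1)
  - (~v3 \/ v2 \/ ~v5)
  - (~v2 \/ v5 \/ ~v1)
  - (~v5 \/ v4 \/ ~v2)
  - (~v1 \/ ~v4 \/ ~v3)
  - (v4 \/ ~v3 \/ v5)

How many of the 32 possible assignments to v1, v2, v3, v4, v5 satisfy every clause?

7

The models are:
  v1=F v2=F v3=F v4=F v5=F
  v1=F v2=T v3=F v4=T v5=F
  v1=F v2=T v3=F v4=T v5=T
  v1=F v2=T v3=T v4=T v5=T
  v1=T v2=F v3=F v4=F v5=F
  v1=T v2=F v3=F v4=T v5=T
  v1=T v2=T v3=F v4=T v5=T
That's 7 in total.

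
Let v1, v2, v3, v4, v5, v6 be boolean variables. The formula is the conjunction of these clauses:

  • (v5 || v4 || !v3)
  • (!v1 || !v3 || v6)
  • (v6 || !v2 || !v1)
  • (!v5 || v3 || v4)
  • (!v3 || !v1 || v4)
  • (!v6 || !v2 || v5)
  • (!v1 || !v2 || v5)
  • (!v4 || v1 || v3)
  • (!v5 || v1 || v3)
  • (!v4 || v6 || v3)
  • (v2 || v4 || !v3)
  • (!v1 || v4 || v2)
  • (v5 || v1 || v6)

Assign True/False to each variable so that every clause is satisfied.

v1 = True, v2 = False, v3 = True, v4 = True, v5 = True, v6 = True

Set v1 = True and propagate.
Try v2 = False.
  then v4 is forced to True.
The remaining clauses are satisfied by v3 = True, v5 = True, v6 = True.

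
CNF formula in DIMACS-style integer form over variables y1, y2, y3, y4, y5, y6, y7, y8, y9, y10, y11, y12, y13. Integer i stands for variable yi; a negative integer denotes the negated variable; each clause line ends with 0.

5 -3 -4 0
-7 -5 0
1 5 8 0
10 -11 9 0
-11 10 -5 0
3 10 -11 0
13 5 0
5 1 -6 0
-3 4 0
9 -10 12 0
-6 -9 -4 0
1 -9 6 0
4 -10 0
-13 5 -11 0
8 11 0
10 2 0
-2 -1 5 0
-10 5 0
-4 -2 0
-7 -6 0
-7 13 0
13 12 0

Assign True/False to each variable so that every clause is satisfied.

Pure literal: y7 appears only negated; assign y7 = False.
y8 occurs only positively in the remaining clauses — set y8 = True.
Branch on y1: take y1 = True.
Try y2 = False.
  then y10 is forced to True.
  then y4 is forced to True.
  then y5 is forced to True.
Branch on y6: take y6 = False.
The remaining clauses are satisfied by y3 = True, y9 = True, y11 = False, y12 = False, y13 = True.
Every clause has at least one true literal under this assignment.
Check each clause:
  1. (y5 \/ ~y4 \/ ~y3) — y5 is true.
  2. (~y5 \/ ~y7) — ~y7 is true.
  3. (y1 \/ y5 \/ y8) — y8 is true.
  4. (y10 \/ ~y11 \/ y9) — y9 is true.
  5. (~y11 \/ y10 \/ ~y5) — y10 is true.
  6. (y10 \/ ~y11 \/ y3) — y10 is true.
  7. (y13 \/ y5) — y5 is true.
  8. (y1 \/ ~y6 \/ y5) — y1 is true.
  9. (y4 \/ ~y3) — y4 is true.
  10. (y12 \/ ~y10 \/ y9) — y9 is true.
  11. (~y9 \/ ~y4 \/ ~y6) — ~y6 is true.
  12. (y1 \/ ~y9 \/ y6) — y1 is true.
  13. (~y10 \/ y4) — y4 is true.
  14. (~y13 \/ y5 \/ ~y11) — y5 is true.
  15. (y8 \/ y11) — y8 is true.
  16. (y10 \/ y2) — y10 is true.
  17. (~y1 \/ y5 \/ ~y2) — y5 is true.
  18. (y5 \/ ~y10) — y5 is true.
  19. (~y4 \/ ~y2) — ~y2 is true.
  20. (~y7 \/ ~y6) — ~y7 is true.
  21. (~y7 \/ y13) — ~y7 is true.
  22. (y12 \/ y13) — y13 is true.

y1=True  y2=False  y3=True  y4=True  y5=True  y6=False  y7=False  y8=True  y9=True  y10=True  y11=False  y12=False  y13=True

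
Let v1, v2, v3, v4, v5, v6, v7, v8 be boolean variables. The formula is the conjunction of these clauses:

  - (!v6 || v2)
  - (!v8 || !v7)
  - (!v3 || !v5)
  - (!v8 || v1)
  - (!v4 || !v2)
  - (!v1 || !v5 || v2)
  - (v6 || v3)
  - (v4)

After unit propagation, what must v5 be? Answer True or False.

Unit clause (v4) sets v4 = True.
From (!v4 || !v2) and v4 = True: v2 = False.
(!v6 || v2) with v2 = False leaves only !v6, so v6 = False.
From (v3 || v6) and v6 = False: v3 = True.
In (!v5 || !v3), !v3 is now false; !v5 must hold, so v5 = False.

False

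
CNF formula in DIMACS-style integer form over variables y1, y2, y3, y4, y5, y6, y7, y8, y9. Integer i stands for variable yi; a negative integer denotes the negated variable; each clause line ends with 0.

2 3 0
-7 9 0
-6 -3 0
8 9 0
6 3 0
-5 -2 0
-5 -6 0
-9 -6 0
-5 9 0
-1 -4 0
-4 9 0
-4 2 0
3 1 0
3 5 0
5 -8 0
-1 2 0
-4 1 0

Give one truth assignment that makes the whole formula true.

Pure literal: y4 appears only negated; assign y4 = False.
Try y1 = False.
  then y3 is forced to True.
  then y6 is forced to False.
Set y2 = True and propagate.
  then y5 is forced to False.
  then y8 is forced to False.
  then y9 is forced to True.
y7 is now unconstrained; take y7 = True.
Every clause has at least one true literal under this assignment.
Check each clause:
  1. (y3 | y2) — y2 is true.
  2. (y9 | ~y7) — y9 is true.
  3. (~y6 | ~y3) — ~y6 is true.
  4. (y9 | y8) — y9 is true.
  5. (y6 | y3) — y3 is true.
  6. (~y5 | ~y2) — ~y5 is true.
  7. (~y5 | ~y6) — ~y6 is true.
  8. (~y9 | ~y6) — ~y6 is true.
  9. (y9 | ~y5) — y9 is true.
  10. (~y1 | ~y4) — ~y4 is true.
  11. (y9 | ~y4) — y9 is true.
  12. (~y4 | y2) — y2 is true.
  13. (y1 | y3) — y3 is true.
  14. (y3 | y5) — y3 is true.
  15. (~y8 | y5) — ~y8 is true.
  16. (~y1 | y2) — y2 is true.
  17. (~y4 | y1) — ~y4 is true.

y1=False, y2=True, y3=True, y4=False, y5=False, y6=False, y7=True, y8=False, y9=True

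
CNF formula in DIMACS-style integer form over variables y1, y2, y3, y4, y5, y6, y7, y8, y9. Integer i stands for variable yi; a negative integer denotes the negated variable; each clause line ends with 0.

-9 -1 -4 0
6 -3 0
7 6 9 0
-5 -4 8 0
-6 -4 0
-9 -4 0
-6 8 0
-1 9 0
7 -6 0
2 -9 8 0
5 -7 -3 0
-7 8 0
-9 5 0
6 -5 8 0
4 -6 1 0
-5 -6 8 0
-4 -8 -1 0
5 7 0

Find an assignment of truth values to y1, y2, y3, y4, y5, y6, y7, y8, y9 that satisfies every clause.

y1=0, y2=0, y3=0, y4=1, y5=1, y6=0, y7=1, y8=1, y9=0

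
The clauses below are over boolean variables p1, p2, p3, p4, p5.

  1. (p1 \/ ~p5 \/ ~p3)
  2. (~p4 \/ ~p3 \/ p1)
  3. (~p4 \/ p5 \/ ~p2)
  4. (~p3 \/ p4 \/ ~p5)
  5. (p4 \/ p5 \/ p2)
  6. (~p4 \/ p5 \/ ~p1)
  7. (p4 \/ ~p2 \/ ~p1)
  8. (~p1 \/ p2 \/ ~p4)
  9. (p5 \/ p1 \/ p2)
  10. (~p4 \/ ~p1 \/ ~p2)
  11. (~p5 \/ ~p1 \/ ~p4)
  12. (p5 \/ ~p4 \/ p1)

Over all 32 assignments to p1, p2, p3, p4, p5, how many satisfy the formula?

7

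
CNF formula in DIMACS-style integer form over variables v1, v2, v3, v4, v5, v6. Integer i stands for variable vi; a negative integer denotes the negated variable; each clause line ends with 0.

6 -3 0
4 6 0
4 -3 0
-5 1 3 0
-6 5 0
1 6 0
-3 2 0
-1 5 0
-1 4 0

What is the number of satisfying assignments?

6

Satisfying assignments:
  v1=0 v2=1 v3=1 v4=1 v5=1 v6=1
  v1=1 v2=0 v3=0 v4=1 v5=1 v6=0
  v1=1 v2=0 v3=0 v4=1 v5=1 v6=1
  v1=1 v2=1 v3=0 v4=1 v5=1 v6=0
  v1=1 v2=1 v3=0 v4=1 v5=1 v6=1
  v1=1 v2=1 v3=1 v4=1 v5=1 v6=1
That's 6 in total.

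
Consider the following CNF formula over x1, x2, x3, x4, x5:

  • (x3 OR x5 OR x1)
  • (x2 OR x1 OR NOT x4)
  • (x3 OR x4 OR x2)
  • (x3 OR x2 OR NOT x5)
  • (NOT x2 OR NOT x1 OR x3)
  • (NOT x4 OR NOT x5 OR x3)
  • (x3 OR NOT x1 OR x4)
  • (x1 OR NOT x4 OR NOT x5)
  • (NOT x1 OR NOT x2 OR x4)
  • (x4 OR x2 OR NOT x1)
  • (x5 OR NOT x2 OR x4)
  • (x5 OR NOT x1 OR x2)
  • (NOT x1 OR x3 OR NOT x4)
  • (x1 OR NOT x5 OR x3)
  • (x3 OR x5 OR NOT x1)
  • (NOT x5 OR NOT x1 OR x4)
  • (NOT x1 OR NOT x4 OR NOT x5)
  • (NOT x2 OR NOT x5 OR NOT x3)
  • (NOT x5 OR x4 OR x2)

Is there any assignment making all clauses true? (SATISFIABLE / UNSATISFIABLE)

Branch on x1: take x1 = False.
For the remaining variables, x2 = False, x3 = True, x4 = False, x5 = False works.
Every clause has at least one true literal under this assignment.
So x1=False, x2=False, x3=True, x4=False, x5=False is a satisfying assignment.

SATISFIABLE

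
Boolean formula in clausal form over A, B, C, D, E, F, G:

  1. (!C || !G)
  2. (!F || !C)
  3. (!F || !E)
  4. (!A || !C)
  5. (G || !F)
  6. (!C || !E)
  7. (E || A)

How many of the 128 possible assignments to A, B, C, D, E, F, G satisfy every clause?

Split on C, then E.
  C=1, E=1: a clause becomes empty — 0.
  C=1, E=0: a clause becomes empty — 0.
  C=0, E=1: forces F=0; A, B, D, G free → 2^4 = 16.
  C=0, E=0: B, D free; 3 ways for (A,F,G) × 2^2 = 12.
Total: 0 + 0 + 16 + 12 = 28.

28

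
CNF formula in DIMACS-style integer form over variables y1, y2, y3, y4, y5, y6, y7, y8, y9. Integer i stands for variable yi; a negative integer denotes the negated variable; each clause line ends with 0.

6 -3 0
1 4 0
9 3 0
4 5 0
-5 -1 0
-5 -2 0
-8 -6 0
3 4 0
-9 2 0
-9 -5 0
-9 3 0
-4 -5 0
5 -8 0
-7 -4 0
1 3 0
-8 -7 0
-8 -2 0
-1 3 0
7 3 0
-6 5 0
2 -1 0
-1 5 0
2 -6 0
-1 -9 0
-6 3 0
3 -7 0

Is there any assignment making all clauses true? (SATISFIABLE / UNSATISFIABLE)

UNSATISFIABLE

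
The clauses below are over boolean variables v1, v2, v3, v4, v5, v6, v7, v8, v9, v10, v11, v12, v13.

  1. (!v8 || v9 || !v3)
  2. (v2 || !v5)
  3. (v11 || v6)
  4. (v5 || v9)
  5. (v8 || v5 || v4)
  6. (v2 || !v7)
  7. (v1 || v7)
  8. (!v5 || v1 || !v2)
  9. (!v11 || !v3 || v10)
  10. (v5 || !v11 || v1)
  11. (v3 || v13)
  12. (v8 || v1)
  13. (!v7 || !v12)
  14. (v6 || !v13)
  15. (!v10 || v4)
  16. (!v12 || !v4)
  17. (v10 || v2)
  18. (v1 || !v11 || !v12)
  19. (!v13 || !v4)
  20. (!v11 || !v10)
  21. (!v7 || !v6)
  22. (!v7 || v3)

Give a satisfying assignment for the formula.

v1 occurs only positively in the remaining clauses — set v1 = True.
v12 occurs only negated in the remaining clauses — set v12 = False.
Set v2 = True and propagate.
Branch on v3: take v3 = True.
Try v4 = True.
  then v13 is forced to False.
For the remaining variables, v5 = True, v6 = True, v7 = False, v8 = False, v9 = False, v10 = False, v11 = False works.
Every clause has at least one true literal under this assignment.
Check each clause:
  1. (v9 || !v3 || !v8) — !v8 is true.
  2. (v2 || !v5) — v2 is true.
  3. (v6 || v11) — v6 is true.
  4. (v5 || v9) — v5 is true.
  5. (v4 || v8 || v5) — v4 is true.
  6. (!v7 || v2) — !v7 is true.
  7. (v1 || v7) — v1 is true.
  8. (!v5 || v1 || !v2) — v1 is true.
  9. (!v11 || !v3 || v10) — !v11 is true.
  10. (v1 || !v11 || v5) — v1 is true.
  11. (v3 || v13) — v3 is true.
  12. (v1 || v8) — v1 is true.
  13. (!v12 || !v7) — !v7 is true.
  14. (!v13 || v6) — !v13 is true.
  15. (v4 || !v10) — v4 is true.
  16. (!v12 || !v4) — !v12 is true.
  17. (v10 || v2) — v2 is true.
  18. (!v12 || v1 || !v11) — v1 is true.
  19. (!v4 || !v13) — !v13 is true.
  20. (!v10 || !v11) — !v11 is true.
  21. (!v6 || !v7) — !v7 is true.
  22. (v3 || !v7) — !v7 is true.

v1 = T  v2 = T  v3 = T  v4 = T  v5 = T  v6 = T  v7 = F  v8 = F  v9 = F  v10 = F  v11 = F  v12 = F  v13 = F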